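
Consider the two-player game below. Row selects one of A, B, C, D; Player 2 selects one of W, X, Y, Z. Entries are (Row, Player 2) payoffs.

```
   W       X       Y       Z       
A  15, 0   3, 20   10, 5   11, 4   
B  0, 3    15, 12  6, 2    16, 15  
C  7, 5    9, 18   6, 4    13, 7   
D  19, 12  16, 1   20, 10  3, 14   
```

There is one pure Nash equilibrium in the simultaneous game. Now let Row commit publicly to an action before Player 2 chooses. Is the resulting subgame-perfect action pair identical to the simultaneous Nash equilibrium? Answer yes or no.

yes

Player 2 best-responds to each possible Row move:
- A: Player 2 compares 0, 20, 5, 4 and picks X; Row would get 3.
- B: Player 2 compares 3, 12, 2, 15 and picks Z; Row would get 16.
- C: Player 2 compares 5, 18, 4, 7 and picks X; Row would get 9.
- D: Player 2 compares 12, 1, 10, 14 and picks Z; Row would get 3.
Row's induced payoffs are 3, 16, 9, 3, so Row commits to B. Subgame-perfect outcome: (B, Z) with payoffs (16, 15).
Under simultaneous play:
Row's best replies: W→D; X→D; Y→D; Z→B.
Player 2's best replies: A→X; B→Z; C→X; D→Z.
Only (B, Z) has each player best-responding; Nash payoffs (16, 15).
Sequential outcome (B, Z) coincides with the Nash profile (B, Z).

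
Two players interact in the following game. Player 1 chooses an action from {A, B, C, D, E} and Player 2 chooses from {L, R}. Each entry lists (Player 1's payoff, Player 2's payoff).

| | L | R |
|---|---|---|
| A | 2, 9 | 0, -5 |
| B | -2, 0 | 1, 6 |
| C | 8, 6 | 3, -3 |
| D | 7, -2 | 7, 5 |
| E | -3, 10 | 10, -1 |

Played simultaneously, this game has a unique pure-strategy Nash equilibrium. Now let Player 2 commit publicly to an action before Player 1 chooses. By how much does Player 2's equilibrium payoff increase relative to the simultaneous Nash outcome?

Solve by backward induction (Player 2 leads).
- L → Player 1 plays C (best of 2, -2, 8, 7, -3); Player 2 gets 6.
- R → Player 1 plays E (best of 0, 1, 3, 7, 10); Player 2 gets -1.
Player 2's induced payoffs are 6, -1, so Player 2 commits to L. Subgame-perfect outcome: (C, L) with payoffs (8, 6).
Now find the simultaneous Nash equilibrium.
Player 1's best replies: L→C; R→E.
Player 2's best replies: A→L; B→R; C→L; D→R; E→L.
The unique mutual best reply is (C, L), giving (8, 6).
Player 2's commitment gain: 6 − 6 = 0.

0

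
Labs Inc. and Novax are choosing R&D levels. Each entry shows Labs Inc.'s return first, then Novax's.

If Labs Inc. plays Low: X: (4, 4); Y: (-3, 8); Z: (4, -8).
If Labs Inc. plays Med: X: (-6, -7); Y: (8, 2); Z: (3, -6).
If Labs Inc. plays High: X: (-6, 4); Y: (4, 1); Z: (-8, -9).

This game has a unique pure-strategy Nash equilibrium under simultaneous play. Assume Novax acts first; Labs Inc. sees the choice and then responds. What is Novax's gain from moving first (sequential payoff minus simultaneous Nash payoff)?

2

Labs Inc. best-responds to each possible Novax move:
- X: Labs Inc. compares 4, -6, -6 and picks Low; Novax would get 4.
- Y: Labs Inc. compares -3, 8, 4 and picks Med; Novax would get 2.
- Z: Labs Inc. compares 4, 3, -8 and picks Low; Novax would get -8.
Novax's induced payoffs are 4, 2, -8, so Novax commits to X. Subgame-perfect outcome: (Low, X) with payoffs (4, 4).
Under simultaneous play:
Labs Inc.'s best replies: X→Low; Y→Med; Z→Low.
Novax's best replies: Low→Y; Med→Y; High→X.
Only (Med, Y) has each player best-responding; Nash payoffs (8, 2).
Novax's commitment gain: 4 − 2 = 2.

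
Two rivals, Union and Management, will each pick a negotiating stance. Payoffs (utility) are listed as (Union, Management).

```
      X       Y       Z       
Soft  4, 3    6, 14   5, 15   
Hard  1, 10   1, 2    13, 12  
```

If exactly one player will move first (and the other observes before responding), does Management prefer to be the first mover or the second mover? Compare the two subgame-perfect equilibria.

first

If Union leads: Management's best replies are Soft→Z, Hard→Z; Union's induced payoffs 5, 13; outcome (Hard, Z), payoffs (13, 12).
If Management leads: Union's best replies are X→Soft, Y→Soft, Z→Hard; Management's induced payoffs 3, 14, 12; outcome (Soft, Y), payoffs (6, 14).
Management gets 14 moving first and 12 moving second, so Management prefers to move first.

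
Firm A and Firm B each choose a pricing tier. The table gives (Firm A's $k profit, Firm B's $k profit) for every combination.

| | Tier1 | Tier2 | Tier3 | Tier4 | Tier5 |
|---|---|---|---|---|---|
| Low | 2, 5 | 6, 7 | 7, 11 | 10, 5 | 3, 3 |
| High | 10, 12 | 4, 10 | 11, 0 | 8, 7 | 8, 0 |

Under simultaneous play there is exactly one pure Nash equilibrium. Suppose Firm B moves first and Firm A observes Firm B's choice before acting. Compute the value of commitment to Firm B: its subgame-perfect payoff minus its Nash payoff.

Backward induction with Firm B moving first.
- Tier1 → Firm A plays High (best of 2, 10); Firm B gets 12.
- Tier2 → Firm A plays Low (best of 6, 4); Firm B gets 7.
- Tier3 → Firm A plays High (best of 7, 11); Firm B gets 0.
- Tier4 → Firm A plays Low (best of 10, 8); Firm B gets 5.
- Tier5 → Firm A plays High (best of 3, 8); Firm B gets 0.
Maximizing over 12, 7, 0, 5, 0, Firm B chooses Tier1. Subgame-perfect outcome: (High, Tier1) with payoffs (10, 12).
Now find the simultaneous Nash equilibrium.
Firm A's best replies: Tier1→High; Tier2→Low; Tier3→High; Tier4→Low; Tier5→High.
Firm B's best replies: Low→Tier3; High→Tier1.
The unique mutual best reply is (High, Tier1), giving (10, 12).
Firm B's commitment gain: 12 − 12 = 0.

0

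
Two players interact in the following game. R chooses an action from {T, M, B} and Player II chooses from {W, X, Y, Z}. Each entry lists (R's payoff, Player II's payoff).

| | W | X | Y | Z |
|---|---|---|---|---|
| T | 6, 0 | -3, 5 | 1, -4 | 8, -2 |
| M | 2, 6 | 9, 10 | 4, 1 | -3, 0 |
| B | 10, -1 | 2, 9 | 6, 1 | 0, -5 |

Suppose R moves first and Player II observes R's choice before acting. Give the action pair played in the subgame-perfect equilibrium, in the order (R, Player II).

Solve by backward induction (R leads).
- T: Player II compares 0, 5, -4, -2 and picks X; R would get -3.
- M: Player II compares 6, 10, 1, 0 and picks X; R would get 9.
- B: Player II compares -1, 9, 1, -5 and picks X; R would get 2.
Among -3, 9, 2, the best is 9 at M. Subgame-perfect outcome: (M, X) with payoffs (9, 10).

(M, X)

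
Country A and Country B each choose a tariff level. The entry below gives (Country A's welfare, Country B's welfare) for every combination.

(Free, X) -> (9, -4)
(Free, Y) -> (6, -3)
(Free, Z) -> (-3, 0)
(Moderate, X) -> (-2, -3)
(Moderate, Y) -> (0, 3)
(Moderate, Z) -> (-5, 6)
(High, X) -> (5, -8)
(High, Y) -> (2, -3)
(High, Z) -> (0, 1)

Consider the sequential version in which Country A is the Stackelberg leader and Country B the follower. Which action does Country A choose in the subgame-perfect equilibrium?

Backward induction with Country A moving first.
- Free → Country B plays Z (best of -4, -3, 0); Country A gets -3.
- Moderate → Country B plays Z (best of -3, 3, 6); Country A gets -5.
- High → Country B plays Z (best of -8, -3, 1); Country A gets 0.
Maximizing over -3, -5, 0, Country A chooses High. Subgame-perfect outcome: (High, Z) with payoffs (0, 1).

High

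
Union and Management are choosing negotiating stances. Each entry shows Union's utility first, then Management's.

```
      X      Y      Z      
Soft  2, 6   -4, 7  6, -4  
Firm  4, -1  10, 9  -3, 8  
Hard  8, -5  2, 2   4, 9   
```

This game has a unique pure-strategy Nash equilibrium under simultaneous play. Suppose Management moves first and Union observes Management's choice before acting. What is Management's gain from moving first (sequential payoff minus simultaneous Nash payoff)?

Work backward from Union's decision.
- X: Union compares 2, 4, 8 and picks Hard; Management would get -5.
- Y: Union compares -4, 10, 2 and picks Firm; Management would get 9.
- Z: Union compares 6, -3, 4 and picks Soft; Management would get -4.
Maximizing over -5, 9, -4, Management chooses Y. Subgame-perfect outcome: (Firm, Y) with payoffs (10, 9).
For the simultaneous game, intersect best replies.
Union's best replies: X→Hard; Y→Firm; Z→Soft.
Management's best replies: Soft→Y; Firm→Y; Hard→Z.
Only (Firm, Y) has each player best-responding; Nash payoffs (10, 9).
Management's commitment gain: 9 − 9 = 0.

0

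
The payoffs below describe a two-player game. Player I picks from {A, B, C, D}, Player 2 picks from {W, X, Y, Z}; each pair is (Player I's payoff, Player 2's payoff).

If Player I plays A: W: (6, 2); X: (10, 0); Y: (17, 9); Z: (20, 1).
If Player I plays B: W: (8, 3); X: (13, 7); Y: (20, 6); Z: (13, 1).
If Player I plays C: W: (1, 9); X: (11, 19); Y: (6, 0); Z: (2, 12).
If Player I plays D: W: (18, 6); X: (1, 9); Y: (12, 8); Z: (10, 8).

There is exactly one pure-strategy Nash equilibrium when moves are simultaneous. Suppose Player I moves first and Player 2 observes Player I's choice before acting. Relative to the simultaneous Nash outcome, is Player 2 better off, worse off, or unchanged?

better off

Solve by backward induction (Player I leads).
- A: Player 2 compares 2, 0, 9, 1 and picks Y; Player I would get 17.
- B: Player 2 compares 3, 7, 6, 1 and picks X; Player I would get 13.
- C: Player 2 compares 9, 19, 0, 12 and picks X; Player I would get 11.
- D: Player 2 compares 6, 9, 8, 8 and picks X; Player I would get 1.
Player I's induced payoffs are 17, 13, 11, 1, so Player I commits to A. Subgame-perfect outcome: (A, Y) with payoffs (17, 9).
Under simultaneous play:
Player I's best replies: W→D; X→B; Y→B; Z→A.
Player 2's best replies: A→Y; B→X; C→X; D→X.
The unique mutual best reply is (B, X), giving (13, 7).
Player 2 earns 9 sequentially versus 7 at the Nash outcome: better off.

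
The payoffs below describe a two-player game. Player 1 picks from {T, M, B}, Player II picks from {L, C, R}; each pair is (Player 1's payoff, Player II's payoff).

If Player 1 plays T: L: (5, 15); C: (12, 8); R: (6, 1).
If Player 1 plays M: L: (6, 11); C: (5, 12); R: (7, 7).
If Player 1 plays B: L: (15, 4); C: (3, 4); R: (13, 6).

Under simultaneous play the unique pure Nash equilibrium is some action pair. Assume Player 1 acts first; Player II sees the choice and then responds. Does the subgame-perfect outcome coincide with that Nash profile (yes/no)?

yes

Solve by backward induction (Player 1 leads).
- T: Player II compares 15, 8, 1 and picks L; Player 1 would get 5.
- M: Player II compares 11, 12, 7 and picks C; Player 1 would get 5.
- B: Player II compares 4, 4, 6 and picks R; Player 1 would get 13.
Among 5, 5, 13, the best is 13 at B. Subgame-perfect outcome: (B, R) with payoffs (13, 6).
Under simultaneous play:
Player 1's best replies: L→B; C→T; R→B.
Player II's best replies: T→L; M→C; B→R.
Only (B, R) has each player best-responding; Nash payoffs (13, 6).
Sequential outcome (B, R) coincides with the Nash profile (B, R).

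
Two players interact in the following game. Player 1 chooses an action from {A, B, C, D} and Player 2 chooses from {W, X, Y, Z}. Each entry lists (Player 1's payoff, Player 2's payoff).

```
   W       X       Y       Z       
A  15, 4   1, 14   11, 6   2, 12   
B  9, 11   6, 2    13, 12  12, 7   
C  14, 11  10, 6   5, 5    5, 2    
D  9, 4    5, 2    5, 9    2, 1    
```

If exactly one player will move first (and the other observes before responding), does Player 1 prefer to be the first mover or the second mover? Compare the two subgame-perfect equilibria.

first

If Player 1 leads: Player 2's best replies are A→X, B→Y, C→W, D→Y; Player 1's induced payoffs 1, 13, 14, 5; outcome (C, W), payoffs (14, 11).
If Player 2 leads: Player 1's best replies are W→A, X→C, Y→B, Z→B; Player 2's induced payoffs 4, 6, 12, 7; outcome (B, Y), payoffs (13, 12).
Player 1 gets 14 moving first and 13 moving second, so Player 1 prefers to move first.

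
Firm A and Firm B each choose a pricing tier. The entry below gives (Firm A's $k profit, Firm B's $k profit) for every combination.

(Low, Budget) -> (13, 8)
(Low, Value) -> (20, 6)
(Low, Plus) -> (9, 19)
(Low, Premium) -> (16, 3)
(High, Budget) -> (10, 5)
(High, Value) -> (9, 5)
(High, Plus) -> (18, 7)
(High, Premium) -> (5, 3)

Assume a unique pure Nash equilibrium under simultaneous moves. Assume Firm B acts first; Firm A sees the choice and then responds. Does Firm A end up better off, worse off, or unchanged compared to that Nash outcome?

Backward induction with Firm B moving first.
- Budget: Firm A compares 13, 10 and picks Low; Firm B would get 8.
- Value: Firm A compares 20, 9 and picks Low; Firm B would get 6.
- Plus: Firm A compares 9, 18 and picks High; Firm B would get 7.
- Premium: Firm A compares 16, 5 and picks Low; Firm B would get 3.
Firm B's induced payoffs are 8, 6, 7, 3, so Firm B commits to Budget. Subgame-perfect outcome: (Low, Budget) with payoffs (13, 8).
For the simultaneous game, intersect best replies.
Firm A's best replies: Budget→Low; Value→Low; Plus→High; Premium→Low.
Firm B's best replies: Low→Plus; High→Plus.
The unique mutual best reply is (High, Plus), giving (18, 7).
Firm A earns 13 sequentially versus 18 at the Nash outcome: worse off.

worse off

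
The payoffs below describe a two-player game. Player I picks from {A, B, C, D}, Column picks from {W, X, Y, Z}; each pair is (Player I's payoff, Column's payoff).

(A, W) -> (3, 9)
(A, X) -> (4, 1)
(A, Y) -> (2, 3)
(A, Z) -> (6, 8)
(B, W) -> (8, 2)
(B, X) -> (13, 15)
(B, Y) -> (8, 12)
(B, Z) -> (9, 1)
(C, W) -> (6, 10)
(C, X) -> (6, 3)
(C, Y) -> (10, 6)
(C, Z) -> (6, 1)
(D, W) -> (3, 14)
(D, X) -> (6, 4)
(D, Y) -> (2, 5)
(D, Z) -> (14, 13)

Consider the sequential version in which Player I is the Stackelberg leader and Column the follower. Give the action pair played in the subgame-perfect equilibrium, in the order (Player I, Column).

(B, X)

Backward induction with Player I moving first.
- A → Column plays W (best of 9, 1, 3, 8); Player I gets 3.
- B → Column plays X (best of 2, 15, 12, 1); Player I gets 13.
- C → Column plays W (best of 10, 3, 6, 1); Player I gets 6.
- D → Column plays W (best of 14, 4, 5, 13); Player I gets 3.
Maximizing over 3, 13, 6, 3, Player I chooses B. Subgame-perfect outcome: (B, X) with payoffs (13, 15).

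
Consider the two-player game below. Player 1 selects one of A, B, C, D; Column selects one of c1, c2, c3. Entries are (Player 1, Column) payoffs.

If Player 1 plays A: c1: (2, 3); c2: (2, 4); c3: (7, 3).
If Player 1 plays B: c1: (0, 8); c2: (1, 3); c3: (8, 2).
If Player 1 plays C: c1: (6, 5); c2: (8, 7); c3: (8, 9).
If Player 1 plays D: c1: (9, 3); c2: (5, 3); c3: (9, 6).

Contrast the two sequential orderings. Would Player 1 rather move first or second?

If Player 1 leads: Column's best replies are A→c2, B→c1, C→c3, D→c3; Player 1's induced payoffs 2, 0, 8, 9; outcome (D, c3), payoffs (9, 6).
If Column leads: Player 1's best replies are c1→D, c2→C, c3→D; Column's induced payoffs 3, 7, 6; outcome (C, c2), payoffs (8, 7).
Player 1 gets 9 moving first and 8 moving second, so Player 1 prefers to move first.

first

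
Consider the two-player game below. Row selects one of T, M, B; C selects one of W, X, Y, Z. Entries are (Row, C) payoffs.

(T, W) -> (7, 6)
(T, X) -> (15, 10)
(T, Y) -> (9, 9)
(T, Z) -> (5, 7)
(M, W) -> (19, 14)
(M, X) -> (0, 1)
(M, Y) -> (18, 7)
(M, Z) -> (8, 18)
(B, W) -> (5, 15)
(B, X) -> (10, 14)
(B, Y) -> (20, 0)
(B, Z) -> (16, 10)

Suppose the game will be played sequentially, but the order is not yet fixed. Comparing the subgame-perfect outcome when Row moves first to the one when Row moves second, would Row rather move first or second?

second

If Row leads: C's best replies are T→X, M→Z, B→W; Row's induced payoffs 15, 8, 5; outcome (T, X), payoffs (15, 10).
If C leads: Row's best replies are W→M, X→T, Y→B, Z→B; C's induced payoffs 14, 10, 0, 10; outcome (M, W), payoffs (19, 14).
Row gets 15 moving first and 19 moving second, so Row prefers to move second.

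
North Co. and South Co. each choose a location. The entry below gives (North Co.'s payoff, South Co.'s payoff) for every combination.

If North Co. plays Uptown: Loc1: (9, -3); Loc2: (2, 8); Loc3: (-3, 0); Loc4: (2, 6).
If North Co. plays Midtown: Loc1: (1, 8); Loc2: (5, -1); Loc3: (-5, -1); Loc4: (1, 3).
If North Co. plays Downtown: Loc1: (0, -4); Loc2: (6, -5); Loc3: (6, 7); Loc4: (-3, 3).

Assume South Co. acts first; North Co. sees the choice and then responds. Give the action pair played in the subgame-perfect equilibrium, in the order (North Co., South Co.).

(Downtown, Loc3)

Work backward from North Co.'s decision.
- Loc1: North Co. compares 9, 1, 0 and picks Uptown; South Co. would get -3.
- Loc2: North Co. compares 2, 5, 6 and picks Downtown; South Co. would get -5.
- Loc3: North Co. compares -3, -5, 6 and picks Downtown; South Co. would get 7.
- Loc4: North Co. compares 2, 1, -3 and picks Uptown; South Co. would get 6.
Maximizing over -3, -5, 7, 6, South Co. chooses Loc3. Subgame-perfect outcome: (Downtown, Loc3) with payoffs (6, 7).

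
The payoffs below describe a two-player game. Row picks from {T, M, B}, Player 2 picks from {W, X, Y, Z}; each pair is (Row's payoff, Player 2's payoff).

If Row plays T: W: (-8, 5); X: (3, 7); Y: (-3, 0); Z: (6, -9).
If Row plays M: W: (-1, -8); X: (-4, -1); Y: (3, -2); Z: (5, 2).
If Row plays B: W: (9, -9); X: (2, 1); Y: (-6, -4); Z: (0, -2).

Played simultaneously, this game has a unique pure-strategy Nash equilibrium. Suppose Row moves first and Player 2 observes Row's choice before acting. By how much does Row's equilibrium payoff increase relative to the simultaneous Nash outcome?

Backward induction with Row moving first.
- T: BR = X, leader payoff 3.
- M: BR = Z, leader payoff 5.
- B: BR = X, leader payoff 2.
Among 3, 5, 2, the best is 5 at M. Subgame-perfect outcome: (M, Z) with payoffs (5, 2).
For the simultaneous game, intersect best replies.
Row's best replies: W→B; X→T; Y→M; Z→T.
Player 2's best replies: T→X; M→Z; B→X.
Only (T, X) has each player best-responding; Nash payoffs (3, 7).
Row's commitment gain: 5 − 3 = 2.

2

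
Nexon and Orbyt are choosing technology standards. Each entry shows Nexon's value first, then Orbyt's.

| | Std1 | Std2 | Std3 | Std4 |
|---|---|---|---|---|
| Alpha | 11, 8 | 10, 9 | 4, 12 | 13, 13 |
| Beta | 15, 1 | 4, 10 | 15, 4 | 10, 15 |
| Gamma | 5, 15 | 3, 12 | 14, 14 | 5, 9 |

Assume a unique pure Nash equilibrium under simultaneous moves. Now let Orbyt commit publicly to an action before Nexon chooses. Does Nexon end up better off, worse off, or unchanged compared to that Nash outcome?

Solve by backward induction (Orbyt leads).
- Std1: Nexon compares 11, 15, 5 and picks Beta; Orbyt would get 1.
- Std2: Nexon compares 10, 4, 3 and picks Alpha; Orbyt would get 9.
- Std3: Nexon compares 4, 15, 14 and picks Beta; Orbyt would get 4.
- Std4: Nexon compares 13, 10, 5 and picks Alpha; Orbyt would get 13.
Among 1, 9, 4, 13, the best is 13 at Std4. Subgame-perfect outcome: (Alpha, Std4) with payoffs (13, 13).
Under simultaneous play:
Nexon's best replies: Std1→Beta; Std2→Alpha; Std3→Beta; Std4→Alpha.
Orbyt's best replies: Alpha→Std4; Beta→Std4; Gamma→Std1.
The unique mutual best reply is (Alpha, Std4), giving (13, 13).
Nexon earns 13 sequentially versus 13 at the Nash outcome: unchanged.

unchanged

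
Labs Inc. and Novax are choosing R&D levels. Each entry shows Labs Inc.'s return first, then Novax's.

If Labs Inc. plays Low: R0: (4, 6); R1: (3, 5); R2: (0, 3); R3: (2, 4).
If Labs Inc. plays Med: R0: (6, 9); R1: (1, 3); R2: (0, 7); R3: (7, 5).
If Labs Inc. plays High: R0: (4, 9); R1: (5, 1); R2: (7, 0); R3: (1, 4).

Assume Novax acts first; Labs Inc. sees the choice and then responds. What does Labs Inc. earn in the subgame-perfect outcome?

6

Work backward from Labs Inc.'s decision.
- R0: BR = Med, leader payoff 9.
- R1: BR = High, leader payoff 1.
- R2: BR = High, leader payoff 0.
- R3: BR = Med, leader payoff 5.
Novax's induced payoffs are 9, 1, 0, 5, so Novax commits to R0. Subgame-perfect outcome: (Med, R0) with payoffs (6, 9).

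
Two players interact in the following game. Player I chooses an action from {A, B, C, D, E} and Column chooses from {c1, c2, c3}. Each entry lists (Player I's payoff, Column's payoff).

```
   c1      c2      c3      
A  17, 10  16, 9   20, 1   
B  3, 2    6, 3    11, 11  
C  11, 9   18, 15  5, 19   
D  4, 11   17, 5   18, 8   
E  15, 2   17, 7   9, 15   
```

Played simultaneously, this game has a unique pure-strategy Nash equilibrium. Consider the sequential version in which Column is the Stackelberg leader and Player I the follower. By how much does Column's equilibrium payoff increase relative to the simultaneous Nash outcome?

5

Solve by backward induction (Column leads).
- c1: BR = A, leader payoff 10.
- c2: BR = C, leader payoff 15.
- c3: BR = A, leader payoff 1.
Column's induced payoffs are 10, 15, 1, so Column commits to c2. Subgame-perfect outcome: (C, c2) with payoffs (18, 15).
For the simultaneous game, intersect best replies.
Player I's best replies: c1→A; c2→C; c3→A.
Column's best replies: A→c1; B→c3; C→c3; D→c1; E→c3.
Only (A, c1) has each player best-responding; Nash payoffs (17, 10).
Column's commitment gain: 15 − 10 = 5.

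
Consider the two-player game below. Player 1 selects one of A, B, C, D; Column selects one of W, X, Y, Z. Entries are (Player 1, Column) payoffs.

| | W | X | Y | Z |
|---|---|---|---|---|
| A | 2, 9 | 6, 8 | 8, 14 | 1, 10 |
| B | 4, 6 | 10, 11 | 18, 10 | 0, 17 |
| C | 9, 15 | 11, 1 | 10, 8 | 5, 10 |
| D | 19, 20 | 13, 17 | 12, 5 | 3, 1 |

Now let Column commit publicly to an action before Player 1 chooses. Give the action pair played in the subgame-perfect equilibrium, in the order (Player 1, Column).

(D, W)

Backward induction with Column moving first.
- W: Player 1 compares 2, 4, 9, 19 and picks D; Column would get 20.
- X: Player 1 compares 6, 10, 11, 13 and picks D; Column would get 17.
- Y: Player 1 compares 8, 18, 10, 12 and picks B; Column would get 10.
- Z: Player 1 compares 1, 0, 5, 3 and picks C; Column would get 10.
Maximizing over 20, 17, 10, 10, Column chooses W. Subgame-perfect outcome: (D, W) with payoffs (19, 20).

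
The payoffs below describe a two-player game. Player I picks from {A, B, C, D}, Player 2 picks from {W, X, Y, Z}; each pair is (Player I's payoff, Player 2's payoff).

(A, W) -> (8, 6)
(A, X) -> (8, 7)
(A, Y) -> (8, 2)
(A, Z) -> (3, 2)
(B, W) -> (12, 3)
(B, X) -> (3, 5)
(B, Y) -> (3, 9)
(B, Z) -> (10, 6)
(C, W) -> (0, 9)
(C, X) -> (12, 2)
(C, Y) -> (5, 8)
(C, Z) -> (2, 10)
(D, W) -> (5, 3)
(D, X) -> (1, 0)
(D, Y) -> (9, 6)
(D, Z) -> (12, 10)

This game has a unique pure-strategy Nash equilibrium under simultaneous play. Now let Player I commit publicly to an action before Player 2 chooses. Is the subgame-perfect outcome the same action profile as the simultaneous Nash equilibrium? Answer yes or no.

yes

Backward induction with Player I moving first.
- A: BR = X, leader payoff 8.
- B: BR = Y, leader payoff 3.
- C: BR = Z, leader payoff 2.
- D: BR = Z, leader payoff 12.
Among 8, 3, 2, 12, the best is 12 at D. Subgame-perfect outcome: (D, Z) with payoffs (12, 10).
For the simultaneous game, intersect best replies.
Player I's best replies: W→B; X→C; Y→D; Z→D.
Player 2's best replies: A→X; B→Y; C→Z; D→Z.
Only (D, Z) has each player best-responding; Nash payoffs (12, 10).
Sequential outcome (D, Z) coincides with the Nash profile (D, Z).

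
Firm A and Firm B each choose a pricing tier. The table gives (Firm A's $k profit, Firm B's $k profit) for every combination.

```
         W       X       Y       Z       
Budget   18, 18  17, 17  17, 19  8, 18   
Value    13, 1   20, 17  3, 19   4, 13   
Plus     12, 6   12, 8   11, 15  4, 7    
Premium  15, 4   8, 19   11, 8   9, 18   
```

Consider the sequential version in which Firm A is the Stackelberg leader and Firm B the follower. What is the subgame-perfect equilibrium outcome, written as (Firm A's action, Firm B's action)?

(Budget, Y)

Backward induction with Firm A moving first.
- Budget: BR = Y, leader payoff 17.
- Value: BR = Y, leader payoff 3.
- Plus: BR = Y, leader payoff 11.
- Premium: BR = X, leader payoff 8.
Among 17, 3, 11, 8, the best is 17 at Budget. Subgame-perfect outcome: (Budget, Y) with payoffs (17, 19).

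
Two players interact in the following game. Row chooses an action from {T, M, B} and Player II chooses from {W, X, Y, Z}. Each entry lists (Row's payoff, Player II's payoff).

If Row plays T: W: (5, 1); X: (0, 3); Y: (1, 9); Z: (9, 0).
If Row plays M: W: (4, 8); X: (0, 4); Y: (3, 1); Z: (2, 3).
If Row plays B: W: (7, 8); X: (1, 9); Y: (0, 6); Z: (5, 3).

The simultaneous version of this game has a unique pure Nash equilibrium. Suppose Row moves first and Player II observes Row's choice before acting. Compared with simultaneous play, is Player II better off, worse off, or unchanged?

Solve by backward induction (Row leads).
- T → Player II plays Y (best of 1, 3, 9, 0); Row gets 1.
- M → Player II plays W (best of 8, 4, 1, 3); Row gets 4.
- B → Player II plays X (best of 8, 9, 6, 3); Row gets 1.
Among 1, 4, 1, the best is 4 at M. Subgame-perfect outcome: (M, W) with payoffs (4, 8).
Now find the simultaneous Nash equilibrium.
Row's best replies: W→B; X→B; Y→M; Z→T.
Player II's best replies: T→Y; M→W; B→X.
Only (B, X) has each player best-responding; Nash payoffs (1, 9).
Player II earns 8 sequentially versus 9 at the Nash outcome: worse off.

worse off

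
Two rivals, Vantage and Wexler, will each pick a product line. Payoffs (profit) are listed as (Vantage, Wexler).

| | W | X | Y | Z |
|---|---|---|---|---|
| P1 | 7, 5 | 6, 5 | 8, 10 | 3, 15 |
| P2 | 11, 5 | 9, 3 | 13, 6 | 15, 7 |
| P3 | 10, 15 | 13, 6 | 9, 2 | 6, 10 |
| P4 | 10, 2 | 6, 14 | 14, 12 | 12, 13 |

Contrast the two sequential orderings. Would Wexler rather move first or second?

If Vantage leads: Wexler's best replies are P1→Z, P2→Z, P3→W, P4→X; Vantage's induced payoffs 3, 15, 10, 6; outcome (P2, Z), payoffs (15, 7).
If Wexler leads: Vantage's best replies are W→P2, X→P3, Y→P4, Z→P2; Wexler's induced payoffs 5, 6, 12, 7; outcome (P4, Y), payoffs (14, 12).
Wexler gets 12 moving first and 7 moving second, so Wexler prefers to move first.

first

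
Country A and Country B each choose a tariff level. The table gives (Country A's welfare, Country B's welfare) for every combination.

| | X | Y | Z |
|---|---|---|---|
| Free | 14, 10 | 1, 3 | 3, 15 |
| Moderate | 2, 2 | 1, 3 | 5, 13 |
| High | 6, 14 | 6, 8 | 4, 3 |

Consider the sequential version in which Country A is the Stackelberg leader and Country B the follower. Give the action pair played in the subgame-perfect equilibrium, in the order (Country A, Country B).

(High, X)

Country B best-responds to each possible Country A move:
- Free → Country B plays Z (best of 10, 3, 15); Country A gets 3.
- Moderate → Country B plays Z (best of 2, 3, 13); Country A gets 5.
- High → Country B plays X (best of 14, 8, 3); Country A gets 6.
Maximizing over 3, 5, 6, Country A chooses High. Subgame-perfect outcome: (High, X) with payoffs (6, 14).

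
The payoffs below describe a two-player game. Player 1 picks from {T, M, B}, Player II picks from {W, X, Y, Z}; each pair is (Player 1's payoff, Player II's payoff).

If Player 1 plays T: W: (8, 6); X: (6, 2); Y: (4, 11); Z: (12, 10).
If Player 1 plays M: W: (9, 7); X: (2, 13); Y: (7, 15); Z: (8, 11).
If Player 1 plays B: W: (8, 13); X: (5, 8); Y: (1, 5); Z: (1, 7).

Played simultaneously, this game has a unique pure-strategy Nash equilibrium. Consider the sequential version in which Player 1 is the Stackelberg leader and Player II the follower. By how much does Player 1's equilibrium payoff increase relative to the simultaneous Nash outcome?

Backward induction with Player 1 moving first.
- T: BR = Y, leader payoff 4.
- M: BR = Y, leader payoff 7.
- B: BR = W, leader payoff 8.
Player 1's induced payoffs are 4, 7, 8, so Player 1 commits to B. Subgame-perfect outcome: (B, W) with payoffs (8, 13).
For the simultaneous game, intersect best replies.
Player 1's best replies: W→M; X→T; Y→M; Z→T.
Player II's best replies: T→Y; M→Y; B→W.
Only (M, Y) has each player best-responding; Nash payoffs (7, 15).
Player 1's commitment gain: 8 − 7 = 1.

1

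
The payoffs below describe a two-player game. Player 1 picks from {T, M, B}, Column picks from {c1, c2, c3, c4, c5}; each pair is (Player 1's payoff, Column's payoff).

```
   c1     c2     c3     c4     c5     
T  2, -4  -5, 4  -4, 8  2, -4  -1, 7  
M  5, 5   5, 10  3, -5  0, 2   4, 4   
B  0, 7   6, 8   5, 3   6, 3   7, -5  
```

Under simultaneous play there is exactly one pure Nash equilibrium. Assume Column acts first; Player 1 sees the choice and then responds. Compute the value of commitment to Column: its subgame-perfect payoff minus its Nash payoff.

0

Player 1 best-responds to each possible Column move:
- c1: BR = M, leader payoff 5.
- c2: BR = B, leader payoff 8.
- c3: BR = B, leader payoff 3.
- c4: BR = B, leader payoff 3.
- c5: BR = B, leader payoff -5.
Among 5, 8, 3, 3, -5, the best is 8 at c2. Subgame-perfect outcome: (B, c2) with payoffs (6, 8).
For the simultaneous game, intersect best replies.
Player 1's best replies: c1→M; c2→B; c3→B; c4→B; c5→B.
Column's best replies: T→c3; M→c2; B→c2.
The unique mutual best reply is (B, c2), giving (6, 8).
Column's commitment gain: 8 − 8 = 0.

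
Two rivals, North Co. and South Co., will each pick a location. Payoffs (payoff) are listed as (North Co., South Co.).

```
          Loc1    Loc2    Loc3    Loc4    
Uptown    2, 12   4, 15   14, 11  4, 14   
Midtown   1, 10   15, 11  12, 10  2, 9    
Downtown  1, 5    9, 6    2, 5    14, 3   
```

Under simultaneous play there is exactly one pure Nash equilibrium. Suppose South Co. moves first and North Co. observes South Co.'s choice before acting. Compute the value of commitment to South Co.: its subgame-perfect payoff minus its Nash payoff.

1

Backward induction with South Co. moving first.
- Loc1: North Co. compares 2, 1, 1 and picks Uptown; South Co. would get 12.
- Loc2: North Co. compares 4, 15, 9 and picks Midtown; South Co. would get 11.
- Loc3: North Co. compares 14, 12, 2 and picks Uptown; South Co. would get 11.
- Loc4: North Co. compares 4, 2, 14 and picks Downtown; South Co. would get 3.
Maximizing over 12, 11, 11, 3, South Co. chooses Loc1. Subgame-perfect outcome: (Uptown, Loc1) with payoffs (2, 12).
Under simultaneous play:
North Co.'s best replies: Loc1→Uptown; Loc2→Midtown; Loc3→Uptown; Loc4→Downtown.
South Co.'s best replies: Uptown→Loc2; Midtown→Loc2; Downtown→Loc2.
The unique mutual best reply is (Midtown, Loc2), giving (15, 11).
South Co.'s commitment gain: 12 − 11 = 1.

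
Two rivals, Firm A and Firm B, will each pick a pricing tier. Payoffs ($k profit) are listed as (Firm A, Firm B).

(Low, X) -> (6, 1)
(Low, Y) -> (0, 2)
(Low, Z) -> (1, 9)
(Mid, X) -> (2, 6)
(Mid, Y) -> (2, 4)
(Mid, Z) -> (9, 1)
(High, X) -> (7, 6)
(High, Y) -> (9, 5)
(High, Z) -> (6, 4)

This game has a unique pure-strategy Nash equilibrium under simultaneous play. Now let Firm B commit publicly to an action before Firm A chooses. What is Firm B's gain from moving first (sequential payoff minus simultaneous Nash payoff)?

0

Backward induction with Firm B moving first.
- X: BR = High, leader payoff 6.
- Y: BR = High, leader payoff 5.
- Z: BR = Mid, leader payoff 1.
Firm B's induced payoffs are 6, 5, 1, so Firm B commits to X. Subgame-perfect outcome: (High, X) with payoffs (7, 6).
For the simultaneous game, intersect best replies.
Firm A's best replies: X→High; Y→High; Z→Mid.
Firm B's best replies: Low→Z; Mid→X; High→X.
Only (High, X) has each player best-responding; Nash payoffs (7, 6).
Firm B's commitment gain: 6 − 6 = 0.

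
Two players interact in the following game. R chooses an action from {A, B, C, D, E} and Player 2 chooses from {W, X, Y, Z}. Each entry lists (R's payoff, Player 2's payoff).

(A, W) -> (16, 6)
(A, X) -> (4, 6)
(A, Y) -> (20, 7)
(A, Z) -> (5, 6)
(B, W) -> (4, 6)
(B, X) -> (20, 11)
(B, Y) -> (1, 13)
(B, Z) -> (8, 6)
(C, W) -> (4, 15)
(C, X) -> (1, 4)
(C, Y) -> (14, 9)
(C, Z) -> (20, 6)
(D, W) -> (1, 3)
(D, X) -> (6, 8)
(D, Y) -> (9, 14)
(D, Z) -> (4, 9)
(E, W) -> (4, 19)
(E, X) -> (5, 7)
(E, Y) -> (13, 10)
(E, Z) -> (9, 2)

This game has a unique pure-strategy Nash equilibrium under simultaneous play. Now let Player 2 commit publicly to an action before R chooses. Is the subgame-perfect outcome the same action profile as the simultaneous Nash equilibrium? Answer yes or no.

Backward induction with Player 2 moving first.
- W → R plays A (best of 16, 4, 4, 1, 4); Player 2 gets 6.
- X → R plays B (best of 4, 20, 1, 6, 5); Player 2 gets 11.
- Y → R plays A (best of 20, 1, 14, 9, 13); Player 2 gets 7.
- Z → R plays C (best of 5, 8, 20, 4, 9); Player 2 gets 6.
Player 2's induced payoffs are 6, 11, 7, 6, so Player 2 commits to X. Subgame-perfect outcome: (B, X) with payoffs (20, 11).
Now find the simultaneous Nash equilibrium.
R's best replies: W→A; X→B; Y→A; Z→C.
Player 2's best replies: A→Y; B→Y; C→W; D→Y; E→W.
Only (A, Y) has each player best-responding; Nash payoffs (20, 7).
Sequential outcome (B, X) differs from the Nash profile (A, Y).

no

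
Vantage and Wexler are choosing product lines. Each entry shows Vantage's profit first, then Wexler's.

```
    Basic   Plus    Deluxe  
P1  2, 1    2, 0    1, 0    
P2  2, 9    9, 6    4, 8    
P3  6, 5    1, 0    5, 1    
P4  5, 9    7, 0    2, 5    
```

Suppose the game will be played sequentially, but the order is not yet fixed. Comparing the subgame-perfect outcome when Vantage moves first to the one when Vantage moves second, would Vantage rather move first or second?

If Vantage leads: Wexler's best replies are P1→Basic, P2→Basic, P3→Basic, P4→Basic; Vantage's induced payoffs 2, 2, 6, 5; outcome (P3, Basic), payoffs (6, 5).
If Wexler leads: Vantage's best replies are Basic→P3, Plus→P2, Deluxe→P3; Wexler's induced payoffs 5, 6, 1; outcome (P2, Plus), payoffs (9, 6).
Vantage gets 6 moving first and 9 moving second, so Vantage prefers to move second.

second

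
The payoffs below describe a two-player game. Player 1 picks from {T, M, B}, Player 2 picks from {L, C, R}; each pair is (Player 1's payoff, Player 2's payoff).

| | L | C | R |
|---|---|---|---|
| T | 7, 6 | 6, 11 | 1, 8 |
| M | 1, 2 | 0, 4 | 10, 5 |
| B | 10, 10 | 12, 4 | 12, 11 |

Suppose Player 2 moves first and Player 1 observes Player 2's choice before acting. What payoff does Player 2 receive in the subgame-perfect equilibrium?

11

Work backward from Player 1's decision.
- L: Player 1 compares 7, 1, 10 and picks B; Player 2 would get 10.
- C: Player 1 compares 6, 0, 12 and picks B; Player 2 would get 4.
- R: Player 1 compares 1, 10, 12 and picks B; Player 2 would get 11.
Among 10, 4, 11, the best is 11 at R. Subgame-perfect outcome: (B, R) with payoffs (12, 11).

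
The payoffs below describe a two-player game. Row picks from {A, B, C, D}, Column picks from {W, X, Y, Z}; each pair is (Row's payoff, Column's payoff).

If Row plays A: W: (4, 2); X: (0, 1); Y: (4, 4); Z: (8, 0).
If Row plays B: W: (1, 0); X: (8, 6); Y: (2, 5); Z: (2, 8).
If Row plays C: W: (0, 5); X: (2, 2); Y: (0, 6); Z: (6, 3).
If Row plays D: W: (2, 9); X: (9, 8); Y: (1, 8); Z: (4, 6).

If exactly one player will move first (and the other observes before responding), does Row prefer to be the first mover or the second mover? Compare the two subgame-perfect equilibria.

If Row leads: Column's best replies are A→Y, B→Z, C→Y, D→W; Row's induced payoffs 4, 2, 0, 2; outcome (A, Y), payoffs (4, 4).
If Column leads: Row's best replies are W→A, X→D, Y→A, Z→A; Column's induced payoffs 2, 8, 4, 0; outcome (D, X), payoffs (9, 8).
Row gets 4 moving first and 9 moving second, so Row prefers to move second.

second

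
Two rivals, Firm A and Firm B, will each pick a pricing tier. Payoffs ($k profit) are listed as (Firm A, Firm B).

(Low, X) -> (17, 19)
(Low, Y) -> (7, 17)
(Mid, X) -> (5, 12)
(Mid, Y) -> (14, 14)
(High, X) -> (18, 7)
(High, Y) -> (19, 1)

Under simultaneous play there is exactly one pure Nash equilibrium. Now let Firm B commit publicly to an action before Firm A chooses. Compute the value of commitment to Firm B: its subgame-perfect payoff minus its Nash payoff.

0

Work backward from Firm A's decision.
- X: BR = High, leader payoff 7.
- Y: BR = High, leader payoff 1.
Among 7, 1, the best is 7 at X. Subgame-perfect outcome: (High, X) with payoffs (18, 7).
For the simultaneous game, intersect best replies.
Firm A's best replies: X→High; Y→High.
Firm B's best replies: Low→X; Mid→Y; High→X.
Only (High, X) has each player best-responding; Nash payoffs (18, 7).
Firm B's commitment gain: 7 − 7 = 0.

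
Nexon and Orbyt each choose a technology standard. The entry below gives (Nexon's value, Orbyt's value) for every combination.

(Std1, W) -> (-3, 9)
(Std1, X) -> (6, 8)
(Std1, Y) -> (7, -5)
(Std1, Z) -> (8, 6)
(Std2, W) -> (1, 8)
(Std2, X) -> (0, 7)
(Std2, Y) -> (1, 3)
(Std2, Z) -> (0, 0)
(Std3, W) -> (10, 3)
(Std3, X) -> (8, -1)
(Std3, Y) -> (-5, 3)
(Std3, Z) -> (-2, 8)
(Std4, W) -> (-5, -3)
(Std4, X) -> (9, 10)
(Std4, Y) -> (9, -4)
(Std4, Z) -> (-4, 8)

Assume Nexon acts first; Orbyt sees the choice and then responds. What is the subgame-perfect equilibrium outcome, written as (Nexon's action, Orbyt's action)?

Solve by backward induction (Nexon leads).
- Std1: BR = W, leader payoff -3.
- Std2: BR = W, leader payoff 1.
- Std3: BR = Z, leader payoff -2.
- Std4: BR = X, leader payoff 9.
Maximizing over -3, 1, -2, 9, Nexon chooses Std4. Subgame-perfect outcome: (Std4, X) with payoffs (9, 10).

(Std4, X)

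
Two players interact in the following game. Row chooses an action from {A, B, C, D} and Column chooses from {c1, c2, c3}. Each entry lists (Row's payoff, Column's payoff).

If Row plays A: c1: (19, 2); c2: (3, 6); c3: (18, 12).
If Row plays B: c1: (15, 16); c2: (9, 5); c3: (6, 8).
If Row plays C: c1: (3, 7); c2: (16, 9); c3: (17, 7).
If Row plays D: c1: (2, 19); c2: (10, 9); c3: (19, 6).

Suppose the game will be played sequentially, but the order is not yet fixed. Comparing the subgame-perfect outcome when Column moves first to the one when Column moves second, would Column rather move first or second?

second

If Row leads: Column's best replies are A→c3, B→c1, C→c2, D→c1; Row's induced payoffs 18, 15, 16, 2; outcome (A, c3), payoffs (18, 12).
If Column leads: Row's best replies are c1→A, c2→C, c3→D; Column's induced payoffs 2, 9, 6; outcome (C, c2), payoffs (16, 9).
Column gets 9 moving first and 12 moving second, so Column prefers to move second.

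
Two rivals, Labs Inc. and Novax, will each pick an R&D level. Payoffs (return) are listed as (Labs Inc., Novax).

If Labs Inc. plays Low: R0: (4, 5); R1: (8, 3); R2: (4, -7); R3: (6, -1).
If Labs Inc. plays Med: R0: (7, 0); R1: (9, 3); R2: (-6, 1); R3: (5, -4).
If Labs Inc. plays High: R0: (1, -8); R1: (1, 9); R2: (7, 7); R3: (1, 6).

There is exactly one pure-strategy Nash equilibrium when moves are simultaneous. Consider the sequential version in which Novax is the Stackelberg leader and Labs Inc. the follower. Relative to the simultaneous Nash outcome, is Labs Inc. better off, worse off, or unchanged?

worse off

Backward induction with Novax moving first.
- R0: BR = Med, leader payoff 0.
- R1: BR = Med, leader payoff 3.
- R2: BR = High, leader payoff 7.
- R3: BR = Low, leader payoff -1.
Maximizing over 0, 3, 7, -1, Novax chooses R2. Subgame-perfect outcome: (High, R2) with payoffs (7, 7).
Under simultaneous play:
Labs Inc.'s best replies: R0→Med; R1→Med; R2→High; R3→Low.
Novax's best replies: Low→R0; Med→R1; High→R1.
Only (Med, R1) has each player best-responding; Nash payoffs (9, 3).
Labs Inc. earns 7 sequentially versus 9 at the Nash outcome: worse off.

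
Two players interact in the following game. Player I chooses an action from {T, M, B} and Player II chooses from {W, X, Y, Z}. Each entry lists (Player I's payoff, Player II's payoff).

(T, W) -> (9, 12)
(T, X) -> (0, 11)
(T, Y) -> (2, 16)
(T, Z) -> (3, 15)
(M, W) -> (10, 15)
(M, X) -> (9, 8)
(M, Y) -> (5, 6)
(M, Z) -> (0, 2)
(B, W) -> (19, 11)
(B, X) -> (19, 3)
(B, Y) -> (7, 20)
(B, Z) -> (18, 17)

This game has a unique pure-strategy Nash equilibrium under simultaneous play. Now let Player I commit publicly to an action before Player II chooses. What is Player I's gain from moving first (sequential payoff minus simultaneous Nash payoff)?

3

Solve by backward induction (Player I leads).
- T: Player II compares 12, 11, 16, 15 and picks Y; Player I would get 2.
- M: Player II compares 15, 8, 6, 2 and picks W; Player I would get 10.
- B: Player II compares 11, 3, 20, 17 and picks Y; Player I would get 7.
Maximizing over 2, 10, 7, Player I chooses M. Subgame-perfect outcome: (M, W) with payoffs (10, 15).
For the simultaneous game, intersect best replies.
Player I's best replies: W→B; X→B; Y→B; Z→B.
Player II's best replies: T→Y; M→W; B→Y.
Only (B, Y) has each player best-responding; Nash payoffs (7, 20).
Player I's commitment gain: 10 − 7 = 3.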